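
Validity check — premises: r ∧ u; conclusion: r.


This matches the form of conjunction elimination: the conclusion follows in every model of the premises.

Valid.


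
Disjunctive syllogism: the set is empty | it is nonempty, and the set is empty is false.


Disjunctive syllogism: from (P ∨ Q) and ¬P, infer Q.
One disjunct, 'the set is empty', is ruled out; the other must hold.

it is nonempty


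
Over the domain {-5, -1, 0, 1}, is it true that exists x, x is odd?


Evaluate the predicate on each element: -5:True, -1:True, 0:False, 1:True.
Witness x = -5 satisfies the predicate.

True


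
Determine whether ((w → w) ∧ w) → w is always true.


Build the truth table over {w}:
w | φ
-----
F | T
T | T
Every row evaluates to true.

Yes, it is a tautology.


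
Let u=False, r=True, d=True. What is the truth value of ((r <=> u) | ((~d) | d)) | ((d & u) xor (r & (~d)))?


Substitute u=False, r=True, d=True:
r <=> u = True <=> False = False
~d = False
(~d) | d = False | True = True
(r <=> u) | ((~d) | d) = False | True = True
d & u = True & False = False
~d = False
r & (~d) = True & False = False
(d & u) xor (r & (~d)) = False xor False = False
((r <=> u) | ((~d) | d)) | ((d & u) xor (r & (~d))) = True | False = True

True


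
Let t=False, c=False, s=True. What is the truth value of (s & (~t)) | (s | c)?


Substitute t=False, c=False, s=True:
~t = True
s & (~t) = True & True = True
s | c = True | False = True
(s & (~t)) | (s | c) = True | True = True

True


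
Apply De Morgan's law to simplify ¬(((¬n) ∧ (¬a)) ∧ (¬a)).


De Morgan: the negation of a conjunction is the disjunction of the negations.
Distribute ¬ across ∧, flipping it to ∨, and negate each literal.

(n ∨ a) ∨ a


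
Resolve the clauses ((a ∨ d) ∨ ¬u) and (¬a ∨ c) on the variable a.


The clauses contain complementary literals a and ¬a.
Resolution eliminates this pair and disjoins the remaining literals (merging duplicates).

((d ∨ ¬u) ∨ c)


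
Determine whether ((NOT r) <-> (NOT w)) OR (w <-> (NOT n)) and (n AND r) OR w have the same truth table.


Compare truth tables:
n | r | w | φ | ψ
-----------------
F | F | F | T | F
T | F | F | T | F
F | T | F | F | F
T | T | F | T | T
F | F | T | T | T
T | F | T | F | T
F | T | T | T | T
T | T | T | T | T
They differ at row 1 (n=F, r=F, w=F): φ=T but ψ=F.

No, they are not logically equivalent.


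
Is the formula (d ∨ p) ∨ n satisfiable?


Search for a satisfying assignment over {d, n, p}.
Try d=T, n=F, p=F: the formula evaluates to T.
A satisfying assignment exists.

Satisfiable.


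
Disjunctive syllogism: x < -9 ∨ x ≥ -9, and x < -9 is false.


Disjunctive syllogism: from (P ∨ Q) and ¬P, infer Q.
One disjunct, 'x < -9', is ruled out; the other must hold.

x ≥ -9


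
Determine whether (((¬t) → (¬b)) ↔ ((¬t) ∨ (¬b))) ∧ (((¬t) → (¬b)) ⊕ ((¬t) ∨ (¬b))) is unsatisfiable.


Truth table over {b, t}:
b | t | φ
---------
F | F | F
T | F | F
F | T | F
T | T | F
Every row is false.

Yes, it is a contradiction.


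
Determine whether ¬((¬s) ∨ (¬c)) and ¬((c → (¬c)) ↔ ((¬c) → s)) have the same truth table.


Compare truth tables:
c | s | φ | ψ
-------------
F | F | F | T
T | F | F | T
F | T | F | F
T | T | T | T
They differ at row 1 (c=F, s=F): φ=F but ψ=T.

No, they are not logically equivalent.


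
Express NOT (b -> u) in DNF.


Step 1: Rewrite implication then negate: ¬(¬b ∨ u) = b ∧ ¬u.

b AND (NOT u)


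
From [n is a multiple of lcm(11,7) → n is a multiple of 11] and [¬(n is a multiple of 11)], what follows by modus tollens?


Modus tollens: from (P → Q) and ¬Q, infer ¬P.
Q = 'n is a multiple of 11' is denied; since P → Q, P must also fail.

Not (n is a multiple of lcm(11,7)).


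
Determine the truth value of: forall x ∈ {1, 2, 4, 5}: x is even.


Evaluate the predicate on each element: 1:False, 2:True, 4:True, 5:False.
Counterexample x = 1 fails the predicate.

False


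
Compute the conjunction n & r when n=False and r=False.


Conjunction is true only when both operands are true.
Substitute: n=False, r=False.
False & False evaluates to False.

False


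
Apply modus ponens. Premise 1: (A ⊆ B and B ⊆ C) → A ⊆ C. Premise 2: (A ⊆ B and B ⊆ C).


Modus ponens: from (P → Q) and P, infer Q.
P = '(A ⊆ B and B ⊆ C)' is asserted, and P → Q holds, so Q follows.

A ⊆ C.


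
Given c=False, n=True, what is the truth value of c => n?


Implication is false only when antecedent is true and consequent is false.
Substitute: c=False, n=True.
False => True evaluates to True.

True


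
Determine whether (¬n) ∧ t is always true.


Build the truth table over {n, t}:
n | t | φ
---------
F | F | F
T | F | F
F | T | T
T | T | F
Counterexample at row 1: with n=F, t=F, the formula is F.

No, it is not a tautology.


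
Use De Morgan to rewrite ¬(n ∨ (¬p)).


De Morgan: the negation of a disjunction is the conjunction of the negations.
Distribute ¬ across ∨, flipping it to ∧, and negate each literal.

(¬n) ∧ p


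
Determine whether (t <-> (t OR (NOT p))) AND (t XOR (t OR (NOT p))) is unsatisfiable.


Truth table over {p, t}:
p | t | φ
---------
F | F | F
T | F | F
F | T | F
T | T | F
Every row is false.

Yes, it is a contradiction.


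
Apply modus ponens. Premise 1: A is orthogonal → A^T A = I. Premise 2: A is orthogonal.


Modus ponens: from (P → Q) and P, infer Q.
P = 'A is orthogonal' is asserted, and P → Q holds, so Q follows.

A^T A = I.


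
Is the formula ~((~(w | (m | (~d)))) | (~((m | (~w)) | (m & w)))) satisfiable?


Search for a satisfying assignment over {d, m, w}.
Try d=False, m=False, w=False: the formula evaluates to True.
A satisfying assignment exists.

Satisfiable.


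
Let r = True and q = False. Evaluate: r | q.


Disjunction is false only when both operands are false.
Substitute: r=True, q=False.
True | False evaluates to True.

True


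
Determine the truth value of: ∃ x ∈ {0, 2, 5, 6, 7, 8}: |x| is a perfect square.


Evaluate the predicate on each element: 0:T, 2:F, 5:F, 6:F, 7:F, 8:F.
Witness x = 0 satisfies the predicate.

T


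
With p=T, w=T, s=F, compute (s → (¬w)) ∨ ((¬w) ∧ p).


Substitute p=T, w=T, s=F:
¬w = F
s → (¬w) = F → F = T
¬w = F
(¬w) ∧ p = F ∧ T = F
(s → (¬w)) ∨ ((¬w) ∧ p) = T ∨ F = T

T


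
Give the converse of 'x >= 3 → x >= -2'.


The converse of (P → Q) is (Q → P). It is not in general equivalent to the original.
Here P = 'x >= 3' and Q = 'x >= -2'.

If x >= -2, then x >= 3.


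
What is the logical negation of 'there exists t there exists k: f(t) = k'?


Negation flips each quantifier (∀↔∃) and negates the inner predicate.
¬(there exists t there exists k: φ) = for all t for all k: ¬φ.

for all t for all k: NOT(f(t) = k)


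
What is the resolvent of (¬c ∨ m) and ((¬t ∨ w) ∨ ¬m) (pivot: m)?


The clauses contain complementary literals m and ¬m.
Resolution eliminates this pair and disjoins the remaining literals (merging duplicates).

((¬c ∨ w) ∨ ¬t)


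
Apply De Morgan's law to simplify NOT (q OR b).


De Morgan: the negation of a disjunction is the conjunction of the negations.
Distribute NOT across OR, flipping it to AND, and negate each literal.

(NOT q) AND (NOT b)


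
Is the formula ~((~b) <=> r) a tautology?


Build the truth table over {b, r}:
b | r | φ
---------
False | False | True
True | False | False
False | True | False
True | True | True
Counterexample at row 2: with b=True, r=False, the formula is False.

No, it is not a tautology.


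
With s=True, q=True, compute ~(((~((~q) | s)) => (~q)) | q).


Substitute s=True, q=True:
~q = False
(~q) | s = False | True = True
~((~q) | s) = False
~q = False
(~((~q) | s)) => (~q) = False => False = True
((~((~q) | s)) => (~q)) | q = True | True = True
~(((~((~q) | s)) => (~q)) | q) = False

False


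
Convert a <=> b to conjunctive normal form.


Step 1: Rewrite a ↔ b as (a → b) ∧ (b → a).
Step 2: Rewrite each implication as a disjunction.

((~a) | b) & ((~b) | a)


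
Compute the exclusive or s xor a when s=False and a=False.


Exclusive or is true when exactly one operand is true.
Substitute: s=False, a=False.
False xor False evaluates to False.

False


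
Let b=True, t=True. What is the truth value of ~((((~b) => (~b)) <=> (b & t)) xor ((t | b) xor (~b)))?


Substitute b=True, t=True:
~b = False
~b = False
(~b) => (~b) = False => False = True
b & t = True & True = True
((~b) => (~b)) <=> (b & t) = True <=> True = True
t | b = True | True = True
~b = False
(t | b) xor (~b) = True xor False = True
(((~b) => (~b)) <=> (b & t)) xor ((t | b) xor (~b)) = True xor True = False
~((((~b) => (~b)) <=> (b & t)) xor ((t | b) xor (~b))) = True

True


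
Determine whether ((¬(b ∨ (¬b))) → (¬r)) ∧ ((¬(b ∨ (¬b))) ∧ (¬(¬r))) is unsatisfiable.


Truth table over {b, r}:
b | r | φ
---------
F | F | F
T | F | F
F | T | F
T | T | F
Every row is false.

Yes, it is a contradiction.


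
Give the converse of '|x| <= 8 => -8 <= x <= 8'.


The converse of (P → Q) is (Q → P). It is not in general equivalent to the original.
Here P = '|x| <= 8' and Q = '-8 <= x <= 8'.

If -8 <= x <= 8, then |x| <= 8.


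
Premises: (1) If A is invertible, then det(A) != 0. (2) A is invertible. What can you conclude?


Modus ponens: from (P → Q) and P, infer Q.
P = 'A is invertible' is asserted, and P → Q holds, so Q follows.

det(A) != 0.


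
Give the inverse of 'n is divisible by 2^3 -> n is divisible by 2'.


The inverse of (P → Q) is (¬P → ¬Q). It is equivalent to the converse, not to the original.
Here P = 'n is divisible by 2^3' and Q = 'n is divisible by 2'.

If not (n is divisible by 2^3), then not (n is divisible by 2).


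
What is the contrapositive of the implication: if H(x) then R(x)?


The contrapositive of (P → Q) is (¬Q → ¬P); it is logically equivalent to the original.
Here P = 'H(x)' and Q = 'R(x)'.

If not (R(x)), then not (H(x)).


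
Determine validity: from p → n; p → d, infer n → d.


This is (no valid rule). There exist truth assignments where the premises are all true but the conclusion is false.

Invalid.


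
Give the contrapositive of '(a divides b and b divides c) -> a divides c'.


The contrapositive of (P → Q) is (¬Q → ¬P); it is logically equivalent to the original.
Here P = '(a divides b and b divides c)' and Q = 'a divides c'.

If not (a divides c), then not ((a divides b and b divides c)).


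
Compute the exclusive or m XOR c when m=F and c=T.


Exclusive or is true when exactly one operand is true.
Substitute: m=F, c=T.
F XOR T evaluates to T.

T


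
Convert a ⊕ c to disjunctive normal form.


Step 1: a ⊕ c is true exactly when they disagree: (a ∧ ¬c) ∨ (¬a ∧ c).

(a ∧ (¬c)) ∨ ((¬a) ∧ c)


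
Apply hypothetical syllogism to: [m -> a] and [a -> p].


Hypothetical syllogism: from (P → Q) and (Q → R), infer (P → R).
Chain the two implications through the shared middle term 'a'.

m -> p


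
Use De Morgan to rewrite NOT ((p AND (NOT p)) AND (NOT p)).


De Morgan: the negation of a conjunction is the disjunction of the negations.
Distribute NOT across AND, flipping it to OR, and negate each literal.

((NOT p) OR p) OR p


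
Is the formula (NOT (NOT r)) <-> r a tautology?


Build the truth table over {r}:
r | φ
-----
F | T
T | T
Every row evaluates to true.

Yes, it is a tautology.


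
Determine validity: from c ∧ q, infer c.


This matches the form of conjunction elimination: the conclusion follows in every model of the premises.

Valid.


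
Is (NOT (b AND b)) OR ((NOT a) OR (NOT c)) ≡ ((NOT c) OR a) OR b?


Compare truth tables:
a | b | c | φ | ψ
-----------------
F | F | F | T | T
T | F | F | T | T
F | T | F | T | T
T | T | F | T | T
F | F | T | T | F
T | F | T | T | T
F | T | T | T | T
T | T | T | F | T
They differ at row 5 (a=F, b=F, c=T): φ=T but ψ=F.

No, they are not logically equivalent.


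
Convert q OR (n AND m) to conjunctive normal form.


Step 1: Distribute ∨ over ∧: q ∨ (n ∧ m) = (q ∨ n) ∧ (q ∨ m).

(q OR n) AND (q OR m)


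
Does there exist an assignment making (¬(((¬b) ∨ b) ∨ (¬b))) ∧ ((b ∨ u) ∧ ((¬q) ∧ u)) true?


Check all 8 assignments over {b, q, u}:
b | q | u | φ
-------------
F | F | F | F
T | F | F | F
F | T | F | F
T | T | F | F
F | F | T | F
T | F | T | F
F | T | T | F
T | T | T | F
No assignment makes the formula true.

Unsatisfiable.


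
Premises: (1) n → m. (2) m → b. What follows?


Hypothetical syllogism: from (P → Q) and (Q → R), infer (P → R).
Chain the two implications through the shared middle term 'm'.

n → b


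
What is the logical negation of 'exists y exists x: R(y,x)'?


Negation flips each quantifier (∀↔∃) and negates the inner predicate.
¬(exists y exists x: φ) = forall y forall x: ¬φ.

forall y forall x: ~(R(y,x))


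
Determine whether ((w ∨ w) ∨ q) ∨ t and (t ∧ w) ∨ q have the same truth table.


Compare truth tables:
q | t | w | φ | ψ
-----------------
F | F | F | F | F
T | F | F | T | T
F | T | F | T | F
T | T | F | T | T
F | F | T | T | F
T | F | T | T | T
F | T | T | T | T
T | T | T | T | T
They differ at row 3 (q=F, t=T, w=F): φ=T but ψ=F.

No, they are not logically equivalent.


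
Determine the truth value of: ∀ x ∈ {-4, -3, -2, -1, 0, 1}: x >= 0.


Evaluate the predicate on each element: -4:F, -3:F, -2:F, -1:F, 0:T, 1:T.
Counterexample x = -4 fails the predicate.

F


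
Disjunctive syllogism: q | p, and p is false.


Disjunctive syllogism: from (P ∨ Q) and ¬P, infer Q.
One disjunct, 'p', is ruled out; the other must hold.

q


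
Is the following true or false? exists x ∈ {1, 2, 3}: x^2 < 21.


Evaluate the predicate on each element: 1:True, 2:True, 3:True.
Witness x = 1 satisfies the predicate.

True


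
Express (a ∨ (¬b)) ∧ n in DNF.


Step 1: Distribute ∧ over ∨: (a ∨ (¬b)) ∧ n = (a ∧ n) ∨ ((¬b) ∧ n).

(a ∧ n) ∨ ((¬b) ∧ n)


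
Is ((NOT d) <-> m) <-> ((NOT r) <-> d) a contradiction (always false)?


Truth table over {d, m, r}:
d | m | r | φ
-------------
F | F | F | T
T | F | F | T
F | T | F | F
T | T | F | F
F | F | T | F
T | F | T | F
F | T | T | T
T | T | T | T
Satisfying assignment at row 1: d=F, m=F, r=F gives T.

No, it is not a contradiction.


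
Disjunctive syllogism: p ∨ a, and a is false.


Disjunctive syllogism: from (P ∨ Q) and ¬P, infer Q.
One disjunct, 'a', is ruled out; the other must hold.

p


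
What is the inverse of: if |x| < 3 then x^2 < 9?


The inverse of (P → Q) is (¬P → ¬Q). It is equivalent to the converse, not to the original.
Here P = '|x| < 3' and Q = 'x^2 < 9'.

If not (|x| < 3), then not (x^2 < 9).


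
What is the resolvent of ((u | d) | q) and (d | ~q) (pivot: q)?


The clauses contain complementary literals q and ~q.
Resolution eliminates this pair and disjoins the remaining literals (merging duplicates).

(u | d)


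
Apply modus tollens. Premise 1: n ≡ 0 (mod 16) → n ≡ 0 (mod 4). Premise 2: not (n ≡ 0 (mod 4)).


Modus tollens: from (P → Q) and ¬Q, infer ¬P.
Q = 'n ≡ 0 (mod 4)' is denied; since P → Q, P must also fail.

Not (n ≡ 0 (mod 16)).


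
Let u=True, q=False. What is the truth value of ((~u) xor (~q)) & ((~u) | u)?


Substitute u=True, q=False:
~u = False
~q = True
(~u) xor (~q) = False xor True = True
~u = False
(~u) | u = False | True = True
((~u) xor (~q)) & ((~u) | u) = True & True = True

True


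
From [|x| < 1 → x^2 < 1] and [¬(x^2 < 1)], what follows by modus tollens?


Modus tollens: from (P → Q) and ¬Q, infer ¬P.
Q = 'x^2 < 1' is denied; since P → Q, P must also fail.

Not (|x| < 1).


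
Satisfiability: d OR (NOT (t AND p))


Search for a satisfying assignment over {d, p, t}.
Try d=F, p=F, t=F: the formula evaluates to T.
A satisfying assignment exists.

Satisfiable.


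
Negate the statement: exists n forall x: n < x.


Negation flips each quantifier (∀↔∃) and negates the inner predicate.
¬(exists n forall x: φ) = forall n exists x: ¬φ.

forall n exists x: ~(n < x)


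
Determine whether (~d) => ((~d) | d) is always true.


Build the truth table over {d}:
d | φ
-----
False | True
True | True
Every row evaluates to true.

Yes, it is a tautology.


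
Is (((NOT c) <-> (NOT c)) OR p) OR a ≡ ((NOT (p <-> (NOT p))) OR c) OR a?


Compare truth tables:
a | c | p | φ | ψ
-----------------
F | F | F | T | T
T | F | F | T | T
F | T | F | T | T
T | T | F | T | T
F | F | T | T | T
T | F | T | T | T
F | T | T | T | T
T | T | T | T | T
The columns φ and ψ agree on every row.

Yes, they are logically equivalent.


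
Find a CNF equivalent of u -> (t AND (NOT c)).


Step 1: Rewrite u → (t ∧ (¬c)) as ¬u ∨ (t ∧ (¬c)).
Step 2: Distribute ∨ over ∧.

((NOT u) OR t) AND ((NOT u) OR (NOT c))


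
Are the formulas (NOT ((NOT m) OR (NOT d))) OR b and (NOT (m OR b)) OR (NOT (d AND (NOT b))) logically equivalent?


Compare truth tables:
b | d | m | φ | ψ
-----------------
F | F | F | F | T
T | F | F | T | T
F | T | F | F | T
T | T | F | T | T
F | F | T | F | T
T | F | T | T | T
F | T | T | T | F
T | T | T | T | T
They differ at row 1 (b=F, d=F, m=F): φ=F but ψ=T.

No, they are not logically equivalent.


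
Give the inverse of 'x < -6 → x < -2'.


The inverse of (P → Q) is (¬P → ¬Q). It is equivalent to the converse, not to the original.
Here P = 'x < -6' and Q = 'x < -2'.

If not (x < -6), then not (x < -2).


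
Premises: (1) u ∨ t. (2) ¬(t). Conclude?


Disjunctive syllogism: from (P ∨ Q) and ¬P, infer Q.
One disjunct, 't', is ruled out; the other must hold.

u


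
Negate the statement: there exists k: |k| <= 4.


¬(for all x: φ) = there exists x: ¬φ, and ¬(there exists x: φ) = for all x: ¬φ.
Apply to the existential statement.

for all k: NOT(|k| <= 4)


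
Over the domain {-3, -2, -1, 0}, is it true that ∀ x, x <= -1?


Evaluate the predicate on each element: -3:T, -2:T, -1:T, 0:F.
Counterexample x = 0 fails the predicate.

F


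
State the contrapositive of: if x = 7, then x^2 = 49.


The contrapositive of (P → Q) is (¬Q → ¬P); it is logically equivalent to the original.
Here P = 'x = 7' and Q = 'x^2 = 49'.

If not (x^2 = 49), then not (x = 7).


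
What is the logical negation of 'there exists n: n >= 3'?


¬(for all x: φ) = there exists x: ¬φ, and ¬(there exists x: φ) = for all x: ¬φ.
Apply to the existential statement.

for all n: NOT(n >= 3)


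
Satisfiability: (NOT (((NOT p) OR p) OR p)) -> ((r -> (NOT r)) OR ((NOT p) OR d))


Search for a satisfying assignment over {d, p, r}.
Try d=F, p=F, r=F: the formula evaluates to T.
A satisfying assignment exists.

Satisfiable.


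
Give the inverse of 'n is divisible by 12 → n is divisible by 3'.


The inverse of (P → Q) is (¬P → ¬Q). It is equivalent to the converse, not to the original.
Here P = 'n is divisible by 12' and Q = 'n is divisible by 3'.

If not (n is divisible by 12), then not (n is divisible by 3).


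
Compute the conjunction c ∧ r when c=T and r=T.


Conjunction is true only when both operands are true.
Substitute: c=T, r=T.
T ∧ T evaluates to T.

T


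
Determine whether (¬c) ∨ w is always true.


Build the truth table over {c, w}:
c | w | φ
---------
F | F | T
T | F | F
F | T | T
T | T | T
Counterexample at row 2: with c=T, w=F, the formula is F.

No, it is not a tautology.


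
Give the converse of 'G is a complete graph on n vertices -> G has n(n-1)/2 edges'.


The converse of (P → Q) is (Q → P). It is not in general equivalent to the original.
Here P = 'G is a complete graph on n vertices' and Q = 'G has n(n-1)/2 edges'.

If G has n(n-1)/2 edges, then G is a complete graph on n vertices.


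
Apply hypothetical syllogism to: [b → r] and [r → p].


Hypothetical syllogism: from (P → Q) and (Q → R), infer (P → R).
Chain the two implications through the shared middle term 'r'.

b → p


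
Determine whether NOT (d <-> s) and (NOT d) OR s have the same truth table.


Compare truth tables:
d | s | φ | ψ
-------------
F | F | F | T
T | F | T | F
F | T | T | T
T | T | F | T
They differ at row 1 (d=F, s=F): φ=F but ψ=T.

No, they are not logically equivalent.


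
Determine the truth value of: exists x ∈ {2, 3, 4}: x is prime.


Evaluate the predicate on each element: 2:True, 3:True, 4:False.
Witness x = 2 satisfies the predicate.

True


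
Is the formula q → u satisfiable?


Search for a satisfying assignment over {q, u}.
Try q=F, u=F: the formula evaluates to T.
A satisfying assignment exists.

Satisfiable.


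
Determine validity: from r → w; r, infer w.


This matches the form of modus ponens: the conclusion follows in every model of the premises.

Valid.


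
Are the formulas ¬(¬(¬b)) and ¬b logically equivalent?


Compare truth tables:
b | φ | ψ
---------
F | T | T
T | F | F
The columns φ and ψ agree on every row.

Yes, they are logically equivalent.


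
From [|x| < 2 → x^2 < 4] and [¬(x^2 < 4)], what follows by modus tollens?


Modus tollens: from (P → Q) and ¬Q, infer ¬P.
Q = 'x^2 < 4' is denied; since P → Q, P must also fail.

Not (|x| < 2).


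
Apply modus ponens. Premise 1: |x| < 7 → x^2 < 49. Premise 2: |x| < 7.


Modus ponens: from (P → Q) and P, infer Q.
P = '|x| < 7' is asserted, and P → Q holds, so Q follows.

x^2 < 49.


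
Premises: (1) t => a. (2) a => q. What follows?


Hypothetical syllogism: from (P → Q) and (Q → R), infer (P → R).
Chain the two implications through the shared middle term 'a'.

t => q


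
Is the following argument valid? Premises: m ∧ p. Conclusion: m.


This matches the form of conjunction elimination: the conclusion follows in every model of the premises.

Valid.


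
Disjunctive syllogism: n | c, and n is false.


Disjunctive syllogism: from (P ∨ Q) and ¬P, infer Q.
One disjunct, 'n', is ruled out; the other must hold.

c


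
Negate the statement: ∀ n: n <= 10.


¬(∀ x: φ) = ∃ x: ¬φ, and ¬(∃ x: φ) = ∀ x: ¬φ.
Apply to the universal statement.

∃ n: ¬(n <= 10)


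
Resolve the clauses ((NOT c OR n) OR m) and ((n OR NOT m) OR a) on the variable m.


The clauses contain complementary literals m and NOTm.
Resolution eliminates this pair and disjoins the remaining literals (merging duplicates).

((n OR NOT c) OR a)


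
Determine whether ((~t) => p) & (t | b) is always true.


Build the truth table over {b, p, t}:
b | p | t | φ
-------------
False | False | False | False
True | False | False | False
False | True | False | False
True | True | False | True
False | False | True | True
True | False | True | True
False | True | True | True
True | True | True | True
Counterexample at row 1: with b=False, p=False, t=False, the formula is False.

No, it is not a tautology.


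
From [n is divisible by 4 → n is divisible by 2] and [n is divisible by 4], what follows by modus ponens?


Modus ponens: from (P → Q) and P, infer Q.
P = 'n is divisible by 4' is asserted, and P → Q holds, so Q follows.

n is divisible by 2.


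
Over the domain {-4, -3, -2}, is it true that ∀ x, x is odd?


Evaluate the predicate on each element: -4:F, -3:T, -2:F.
Counterexample x = -4 fails the predicate.

F


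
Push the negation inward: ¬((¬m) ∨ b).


De Morgan: the negation of a disjunction is the conjunction of the negations.
Distribute ¬ across ∨, flipping it to ∧, and negate each literal.

m ∧ (¬b)


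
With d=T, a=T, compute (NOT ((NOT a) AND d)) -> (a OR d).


Substitute d=T, a=T:
NOT a = F
(NOT a) AND d = F AND T = F
NOT ((NOT a) AND d) = T
a OR d = T OR T = T
(NOT ((NOT a) AND d)) -> (a OR d) = T -> T = T

T


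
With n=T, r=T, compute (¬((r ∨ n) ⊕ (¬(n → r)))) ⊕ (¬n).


Substitute n=T, r=T:
r ∨ n = T ∨ T = T
n → r = T → T = T
¬(n → r) = F
(r ∨ n) ⊕ (¬(n → r)) = T ⊕ F = T
¬((r ∨ n) ⊕ (¬(n → r))) = F
¬n = F
(¬((r ∨ n) ⊕ (¬(n → r)))) ⊕ (¬n) = F ⊕ F = F

F


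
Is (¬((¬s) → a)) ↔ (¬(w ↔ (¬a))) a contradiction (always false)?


Truth table over {a, s, w}:
a | s | w | φ
-------------
F | F | F | T
T | F | F | T
F | T | F | F
T | T | F | T
F | F | T | F
T | F | T | F
F | T | T | T
T | T | T | F
Satisfying assignment at row 1: a=F, s=F, w=F gives T.

No, it is not a contradiction.


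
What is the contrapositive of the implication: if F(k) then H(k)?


The contrapositive of (P → Q) is (¬Q → ¬P); it is logically equivalent to the original.
Here P = 'F(k)' and Q = 'H(k)'.

If not (H(k)), then not (F(k)).


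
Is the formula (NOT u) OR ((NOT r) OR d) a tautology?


Build the truth table over {d, r, u}:
d | r | u | φ
-------------
F | F | F | T
T | F | F | T
F | T | F | T
T | T | F | T
F | F | T | T
T | F | T | T
F | T | T | F
T | T | T | T
Counterexample at row 7: with d=F, r=T, u=T, the formula is F.

No, it is not a tautology.


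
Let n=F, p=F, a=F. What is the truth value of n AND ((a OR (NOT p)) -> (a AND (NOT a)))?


Substitute n=F, p=F, a=F:
NOT p = T
a OR (NOT p) = F OR T = T
NOT a = T
a AND (NOT a) = F AND T = F
(a OR (NOT p)) -> (a AND (NOT a)) = T -> F = F
n AND ((a OR (NOT p)) -> (a AND (NOT a))) = F AND F = F

F


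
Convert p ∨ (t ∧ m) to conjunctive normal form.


Step 1: Distribute ∨ over ∧: p ∨ (t ∧ m) = (p ∨ t) ∧ (p ∨ m).

(p ∨ t) ∧ (p ∨ m)


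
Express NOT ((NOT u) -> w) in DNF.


Step 1: Rewrite implication then negate: ¬(¬(¬u) ∨ w) = (¬u) ∧ ¬w.

(NOT u) AND (NOT w)


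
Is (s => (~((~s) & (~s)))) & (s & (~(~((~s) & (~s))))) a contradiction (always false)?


Truth table over {s}:
s | φ
-----
False | False
True | False
Every row is false.

Yes, it is a contradiction.


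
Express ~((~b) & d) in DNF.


Step 1: Apply De Morgan: ¬((¬b) ∧ d) = ¬(¬b) ∨ ¬d.
Step 2: Eliminate any double negations (¬¬X = X).

b | (~d)


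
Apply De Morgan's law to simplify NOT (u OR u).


De Morgan: the negation of a disjunction is the conjunction of the negations.
Distribute NOT across OR, flipping it to AND, and negate each literal.

(NOT u) AND (NOT u)


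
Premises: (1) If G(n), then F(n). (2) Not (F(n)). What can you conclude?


Modus tollens: from (P → Q) and ¬Q, infer ¬P.
Q = 'F(n)' is denied; since P → Q, P must also fail.

Not (G(n)).


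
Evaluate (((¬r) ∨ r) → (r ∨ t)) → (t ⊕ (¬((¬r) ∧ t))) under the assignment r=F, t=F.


Substitute r=F, t=F:
¬r = T
(¬r) ∨ r = T ∨ F = T
r ∨ t = F ∨ F = F
((¬r) ∨ r) → (r ∨ t) = T → F = F
¬r = T
(¬r) ∧ t = T ∧ F = F
¬((¬r) ∧ t) = T
t ⊕ (¬((¬r) ∧ t)) = F ⊕ T = T
(((¬r) ∨ r) → (r ∨ t)) → (t ⊕ (¬((¬r) ∧ t))) = F → T = T

T


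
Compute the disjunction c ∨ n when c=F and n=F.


Disjunction is false only when both operands are false.
Substitute: c=F, n=F.
F ∨ F evaluates to F.

F


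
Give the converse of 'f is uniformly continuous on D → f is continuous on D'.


The converse of (P → Q) is (Q → P). It is not in general equivalent to the original.
Here P = 'f is uniformly continuous on D' and Q = 'f is continuous on D'.

If f is continuous on D, then f is uniformly continuous on D.


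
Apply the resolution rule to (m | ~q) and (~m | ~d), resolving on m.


The clauses contain complementary literals m and ~m.
Resolution eliminates this pair and disjoins the remaining literals (merging duplicates).

(~q | ~d)


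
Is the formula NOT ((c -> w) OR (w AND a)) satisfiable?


Search for a satisfying assignment over {a, c, w}.
Try a=F, c=T, w=F: the formula evaluates to T.
A satisfying assignment exists.

Satisfiable.


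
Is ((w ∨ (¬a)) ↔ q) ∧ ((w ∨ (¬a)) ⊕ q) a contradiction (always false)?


Truth table over {a, q, w}:
a | q | w | φ
-------------
F | F | F | F
T | F | F | F
F | T | F | F
T | T | F | F
F | F | T | F
T | F | T | F
F | T | T | F
T | T | T | F
Every row is false.

Yes, it is a contradiction.


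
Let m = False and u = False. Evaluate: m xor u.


Exclusive or is true when exactly one operand is true.
Substitute: m=False, u=False.
False xor False evaluates to False.

False


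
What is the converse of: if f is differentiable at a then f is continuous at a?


The converse of (P → Q) is (Q → P). It is not in general equivalent to the original.
Here P = 'f is differentiable at a' and Q = 'f is continuous at a'.

If f is continuous at a, then f is differentiable at a.


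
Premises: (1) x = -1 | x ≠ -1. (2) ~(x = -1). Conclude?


Disjunctive syllogism: from (P ∨ Q) and ¬P, infer Q.
One disjunct, 'x = -1', is ruled out; the other must hold.

x ≠ -1


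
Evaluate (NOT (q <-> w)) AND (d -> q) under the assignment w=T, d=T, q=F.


Substitute w=T, d=T, q=F:
q <-> w = F <-> T = F
NOT (q <-> w) = T
d -> q = T -> F = F
(NOT (q <-> w)) AND (d -> q) = T AND F = F

F


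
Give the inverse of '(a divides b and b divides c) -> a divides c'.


The inverse of (P → Q) is (¬P → ¬Q). It is equivalent to the converse, not to the original.
Here P = '(a divides b and b divides c)' and Q = 'a divides c'.

If not ((a divides b and b divides c)), then not (a divides c).


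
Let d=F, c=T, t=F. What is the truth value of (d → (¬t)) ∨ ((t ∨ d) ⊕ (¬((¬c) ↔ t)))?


Substitute d=F, c=T, t=F:
¬t = T
d → (¬t) = F → T = T
t ∨ d = F ∨ F = F
¬c = F
(¬c) ↔ t = F ↔ F = T
¬((¬c) ↔ t) = F
(t ∨ d) ⊕ (¬((¬c) ↔ t)) = F ⊕ F = F
(d → (¬t)) ∨ ((t ∨ d) ⊕ (¬((¬c) ↔ t))) = T ∨ F = T

T


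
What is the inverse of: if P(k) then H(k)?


The inverse of (P → Q) is (¬P → ¬Q). It is equivalent to the converse, not to the original.
Here P = 'P(k)' and Q = 'H(k)'.

If not (P(k)), then not (H(k)).


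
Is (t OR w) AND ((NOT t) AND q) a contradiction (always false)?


Truth table over {q, t, w}:
q | t | w | φ
-------------
F | F | F | F
T | F | F | F
F | T | F | F
T | T | F | F
F | F | T | F
T | F | T | T
F | T | T | F
T | T | T | F
Satisfying assignment at row 6: q=T, t=F, w=T gives T.

No, it is not a contradiction.


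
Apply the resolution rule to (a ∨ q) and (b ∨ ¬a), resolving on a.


The clauses contain complementary literals a and ¬a.
Resolution eliminates this pair and disjoins the remaining literals (merging duplicates).

(q ∨ b)


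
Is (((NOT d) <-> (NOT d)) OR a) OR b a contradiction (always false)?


Truth table over {a, b, d}:
a | b | d | φ
-------------
F | F | F | T
T | F | F | T
F | T | F | T
T | T | F | T
F | F | T | T
T | F | T | T
F | T | T | T
T | T | T | T
Satisfying assignment at row 1: a=F, b=F, d=F gives T.

No, it is not a contradiction.


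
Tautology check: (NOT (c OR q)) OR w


Build the truth table over {c, q, w}:
c | q | w | φ
-------------
F | F | F | T
T | F | F | F
F | T | F | F
T | T | F | F
F | F | T | T
T | F | T | T
F | T | T | T
T | T | T | T
Counterexample at row 2: with c=T, q=F, w=F, the formula is F.

No, it is not a tautology.


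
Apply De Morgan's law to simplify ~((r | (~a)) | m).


De Morgan: the negation of a disjunction is the conjunction of the negations.
Distribute ~ across |, flipping it to &, and negate each literal.

((~r) & a) & (~m)


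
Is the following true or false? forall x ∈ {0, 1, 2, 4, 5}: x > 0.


Evaluate the predicate on each element: 0:False, 1:True, 2:True, 4:True, 5:True.
Counterexample x = 0 fails the predicate.

False


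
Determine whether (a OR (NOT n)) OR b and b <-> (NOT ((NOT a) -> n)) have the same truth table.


Compare truth tables:
a | b | n | φ | ψ
-----------------
F | F | F | T | F
T | F | F | T | T
F | T | F | T | T
T | T | F | T | F
F | F | T | F | T
T | F | T | T | T
F | T | T | T | F
T | T | T | T | F
They differ at row 1 (a=F, b=F, n=F): φ=T but ψ=F.

No, they are not logically equivalent.


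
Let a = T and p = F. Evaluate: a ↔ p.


Biconditional is true when both operands have the same truth value.
Substitute: a=T, p=F.
T ↔ F evaluates to F.

F


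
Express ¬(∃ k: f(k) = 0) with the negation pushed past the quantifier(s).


¬(∀ x: φ) = ∃ x: ¬φ, and ¬(∃ x: φ) = ∀ x: ¬φ.
Apply to the existential statement.

∀ k: ¬(f(k) = 0)


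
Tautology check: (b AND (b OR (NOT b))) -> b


Build the truth table over {b}:
b | φ
-----
F | T
T | T
Every row evaluates to true.

Yes, it is a tautology.


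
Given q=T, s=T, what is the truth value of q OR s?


Disjunction is false only when both operands are false.
Substitute: q=T, s=T.
T OR T evaluates to T.

T


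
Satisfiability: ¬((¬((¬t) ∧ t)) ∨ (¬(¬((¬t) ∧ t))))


Check all 2 assignments over {t}:
t | φ
-----
F | F
T | F
No assignment makes the formula true.

Unsatisfiable.


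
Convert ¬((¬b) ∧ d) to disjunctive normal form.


Step 1: Apply De Morgan: ¬((¬b) ∧ d) = ¬(¬b) ∨ ¬d.
Step 2: Eliminate any double negations (¬¬X = X).

b ∨ (¬d)


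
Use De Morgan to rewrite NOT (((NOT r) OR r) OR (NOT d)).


De Morgan: the negation of a disjunction is the conjunction of the negations.
Distribute NOT across OR, flipping it to AND, and negate each literal.

(r AND (NOT r)) AND d


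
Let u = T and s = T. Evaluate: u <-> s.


Biconditional is true when both operands have the same truth value.
Substitute: u=T, s=T.
T <-> T evaluates to T.

T


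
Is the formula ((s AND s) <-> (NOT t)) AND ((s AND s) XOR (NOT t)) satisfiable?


Check all 4 assignments over {s, t}:
s | t | φ
---------
F | F | F
T | F | F
F | T | F
T | T | F
No assignment makes the formula true.

Unsatisfiable.


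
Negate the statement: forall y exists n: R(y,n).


Negation flips each quantifier (∀↔∃) and negates the inner predicate.
¬(forall y exists n: φ) = exists y forall n: ¬φ.

exists y forall n: ~(R(y,n))


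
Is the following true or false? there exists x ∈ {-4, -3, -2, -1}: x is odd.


Evaluate the predicate on each element: -4:F, -3:T, -2:F, -1:T.
Witness x = -3 satisfies the predicate.

T


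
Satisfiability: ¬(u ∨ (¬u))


Check all 2 assignments over {u}:
u | φ
-----
F | F
T | F
No assignment makes the formula true.

Unsatisfiable.


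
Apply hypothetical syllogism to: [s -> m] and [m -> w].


Hypothetical syllogism: from (P → Q) and (Q → R), infer (P → R).
Chain the two implications through the shared middle term 'm'.

s -> w


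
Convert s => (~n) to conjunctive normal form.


Step 1: Rewrite s → (¬n) as ¬s ∨ (¬n).

(~s) | (~n)


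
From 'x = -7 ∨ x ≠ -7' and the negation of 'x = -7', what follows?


Disjunctive syllogism: from (P ∨ Q) and ¬P, infer Q.
One disjunct, 'x = -7', is ruled out; the other must hold.

x ≠ -7


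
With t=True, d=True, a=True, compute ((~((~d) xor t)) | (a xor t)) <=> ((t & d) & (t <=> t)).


Substitute t=True, d=True, a=True:
~d = False
(~d) xor t = False xor True = True
~((~d) xor t) = False
a xor t = True xor True = False
(~((~d) xor t)) | (a xor t) = False | False = False
t & d = True & True = True
t <=> t = True <=> True = True
(t & d) & (t <=> t) = True & True = True
((~((~d) xor t)) | (a xor t)) <=> ((t & d) & (t <=> t)) = False <=> True = False

False


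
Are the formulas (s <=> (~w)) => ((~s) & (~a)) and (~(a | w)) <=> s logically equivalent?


Compare truth tables:
a | s | w | φ | ψ
-----------------
False | False | False | True | False
True | False | False | True | True
False | True | False | False | True
True | True | False | False | False
False | False | True | True | True
True | False | True | False | True
False | True | True | True | False
True | True | True | True | False
They differ at row 1 (a=False, s=False, w=False): φ=True but ψ=False.

No, they are not logically equivalent.


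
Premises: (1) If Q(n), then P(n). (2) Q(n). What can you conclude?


Modus ponens: from (P → Q) and P, infer Q.
P = 'Q(n)' is asserted, and P → Q holds, so Q follows.

P(n).


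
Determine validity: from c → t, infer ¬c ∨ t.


This matches the form of material implication: the conclusion follows in every model of the premises.

Valid.


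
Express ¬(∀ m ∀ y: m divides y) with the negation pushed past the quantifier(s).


Negation flips each quantifier (∀↔∃) and negates the inner predicate.
¬(∀ m ∀ y: φ) = ∃ m ∃ y: ¬φ.

∃ m ∃ y: ¬(m divides y)


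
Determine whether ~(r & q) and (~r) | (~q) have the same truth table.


Compare truth tables:
q | r | φ | ψ
-------------
False | False | True | True
True | False | True | True
False | True | True | True
True | True | False | False
The columns φ and ψ agree on every row.

Yes, they are logically equivalent.


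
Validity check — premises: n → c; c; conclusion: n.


This is affirming the consequent (fallacy). There exist truth assignments where the premises are all true but the conclusion is false.

Invalid.


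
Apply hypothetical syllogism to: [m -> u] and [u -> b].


Hypothetical syllogism: from (P → Q) and (Q → R), infer (P → R).
Chain the two implications through the shared middle term 'u'.

m -> b


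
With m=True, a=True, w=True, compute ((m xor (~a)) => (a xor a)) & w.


Substitute m=True, a=True, w=True:
~a = False
m xor (~a) = True xor False = True
a xor a = True xor True = False
(m xor (~a)) => (a xor a) = True => False = False
((m xor (~a)) => (a xor a)) & w = False & True = False

False


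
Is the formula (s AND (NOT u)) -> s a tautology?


Build the truth table over {s, u}:
s | u | φ
---------
F | F | T
T | F | T
F | T | T
T | T | T
Every row evaluates to true.

Yes, it is a tautology.


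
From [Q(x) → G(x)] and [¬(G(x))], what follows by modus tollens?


Modus tollens: from (P → Q) and ¬Q, infer ¬P.
Q = 'G(x)' is denied; since P → Q, P must also fail.

Not (Q(x)).


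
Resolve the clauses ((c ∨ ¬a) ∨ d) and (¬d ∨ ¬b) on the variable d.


The clauses contain complementary literals d and ¬d.
Resolution eliminates this pair and disjoins the remaining literals (merging duplicates).

((c ∨ ¬a) ∨ ¬b)


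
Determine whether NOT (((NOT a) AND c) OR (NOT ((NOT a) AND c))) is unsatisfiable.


Truth table over {a, c}:
a | c | φ
---------
F | F | F
T | F | F
F | T | F
T | T | F
Every row is false.

Yes, it is a contradiction.


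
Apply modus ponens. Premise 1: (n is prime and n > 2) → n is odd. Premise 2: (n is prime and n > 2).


Modus ponens: from (P → Q) and P, infer Q.
P = '(n is prime and n > 2)' is asserted, and P → Q holds, so Q follows.

n is odd.


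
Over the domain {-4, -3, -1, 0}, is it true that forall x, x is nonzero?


Evaluate the predicate on each element: -4:True, -3:True, -1:True, 0:False.
Counterexample x = 0 fails the predicate.

False


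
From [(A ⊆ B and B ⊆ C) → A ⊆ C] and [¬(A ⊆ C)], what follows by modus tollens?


Modus tollens: from (P → Q) and ¬Q, infer ¬P.
Q = 'A ⊆ C' is denied; since P → Q, P must also fail.

Not ((A ⊆ B and B ⊆ C)).


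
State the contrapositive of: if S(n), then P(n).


The contrapositive of (P → Q) is (¬Q → ¬P); it is logically equivalent to the original.
Here P = 'S(n)' and Q = 'P(n)'.

If not (P(n)), then not (S(n)).


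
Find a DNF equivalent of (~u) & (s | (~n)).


Step 1: Distribute ∧ over ∨: (¬u) ∧ (s ∨ (¬n)) = ((¬u) ∧ s) ∨ ((¬u) ∧ (¬n)).

((~u) & s) | ((~u) & (~n))
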